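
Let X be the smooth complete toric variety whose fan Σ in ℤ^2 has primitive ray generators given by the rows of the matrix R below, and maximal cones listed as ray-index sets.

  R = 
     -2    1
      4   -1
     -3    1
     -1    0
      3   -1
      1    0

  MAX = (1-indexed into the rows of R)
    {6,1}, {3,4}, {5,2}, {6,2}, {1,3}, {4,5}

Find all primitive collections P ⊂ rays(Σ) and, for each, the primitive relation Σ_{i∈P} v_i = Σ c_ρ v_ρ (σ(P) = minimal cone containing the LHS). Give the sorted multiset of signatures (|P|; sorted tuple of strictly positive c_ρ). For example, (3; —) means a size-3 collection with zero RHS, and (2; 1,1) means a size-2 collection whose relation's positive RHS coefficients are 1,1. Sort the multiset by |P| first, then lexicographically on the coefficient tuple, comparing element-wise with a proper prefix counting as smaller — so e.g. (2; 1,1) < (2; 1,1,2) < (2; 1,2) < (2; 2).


The 9 primitive collections of Σ (r=6, n=2):

  {3,5}:  v_{3} + v_{5} = 0 — sig = (2; —)
  {4,6}:  v_{4} + v_{6} = 0 — sig = (2; —)
  {1,4}:  v_{1} + v_{4} = v_{3} — sig = (2; 1)
  {1,5}:  v_{1} + v_{5} = v_{6} — sig = (2; 1)
  {2,3}:  v_{2} + v_{3} = v_{6} — sig = (2; 1)
  {2,4}:  v_{2} + v_{4} = v_{5} — sig = (2; 1)
  {3,6}:  v_{3} + v_{6} = v_{1} — sig = (2; 1)
  {5,6}:  v_{5} + v_{6} = v_{2} — sig = (2; 1)
  {1,2}:  v_{1} + v_{2} = 2·v_{6} — sig = (2; 2)

Signatures (|P|; sorted positive RHS coefficients), sorted:
    |P|=2: 9 collections, coeffs (), (), (1), (1), (1), (1), (1), (1), (2)


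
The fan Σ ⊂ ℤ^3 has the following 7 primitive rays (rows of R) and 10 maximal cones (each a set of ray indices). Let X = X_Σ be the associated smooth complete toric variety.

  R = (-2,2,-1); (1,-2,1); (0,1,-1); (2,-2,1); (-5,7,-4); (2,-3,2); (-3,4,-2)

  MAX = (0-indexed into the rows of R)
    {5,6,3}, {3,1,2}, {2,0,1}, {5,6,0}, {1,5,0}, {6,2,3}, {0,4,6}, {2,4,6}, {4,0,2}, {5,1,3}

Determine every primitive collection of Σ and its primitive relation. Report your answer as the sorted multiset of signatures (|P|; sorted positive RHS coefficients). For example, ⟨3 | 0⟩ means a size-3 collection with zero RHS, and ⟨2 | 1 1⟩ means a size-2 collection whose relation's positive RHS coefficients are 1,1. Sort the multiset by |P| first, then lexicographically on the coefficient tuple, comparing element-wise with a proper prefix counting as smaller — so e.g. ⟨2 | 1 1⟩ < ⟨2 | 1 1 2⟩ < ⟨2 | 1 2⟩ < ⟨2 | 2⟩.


Primitive collections (7):

  • {0,3}:  v_{0} + v_{3} = 0  →  sig = ⟨2 | 0⟩
  • {1,6}:  v_{1} + v_{6} = v_{0}  →  sig = ⟨2 | 1⟩
  • {2,5}:  v_{2} + v_{5} = v_{3}  →  sig = ⟨2 | 1⟩
  • {4,5}:  v_{4} + v_{5} = v_{6}  →  sig = ⟨2 | 1⟩
  • {3,4}:  v_{3} + v_{4} = v_{2} + v_{6}  →  sig = ⟨2 | 1 1⟩
  • {1,4}:  v_{1} + v_{4} = 2·v_{0} + v_{2}  →  sig = ⟨2 | 1 2⟩
  • {0,2,6}:  v_{0} + v_{2} + v_{6} = v_{4}  →  sig = ⟨3 | 1⟩

Signatures (|P|; sorted positive RHS coefficients), sorted:
{ ⟨2 | 0⟩,  ⟨2 | 1⟩ ×3,  ⟨2 | 1 1⟩,  ⟨2 | 1 2⟩,  ⟨3 | 1⟩ }


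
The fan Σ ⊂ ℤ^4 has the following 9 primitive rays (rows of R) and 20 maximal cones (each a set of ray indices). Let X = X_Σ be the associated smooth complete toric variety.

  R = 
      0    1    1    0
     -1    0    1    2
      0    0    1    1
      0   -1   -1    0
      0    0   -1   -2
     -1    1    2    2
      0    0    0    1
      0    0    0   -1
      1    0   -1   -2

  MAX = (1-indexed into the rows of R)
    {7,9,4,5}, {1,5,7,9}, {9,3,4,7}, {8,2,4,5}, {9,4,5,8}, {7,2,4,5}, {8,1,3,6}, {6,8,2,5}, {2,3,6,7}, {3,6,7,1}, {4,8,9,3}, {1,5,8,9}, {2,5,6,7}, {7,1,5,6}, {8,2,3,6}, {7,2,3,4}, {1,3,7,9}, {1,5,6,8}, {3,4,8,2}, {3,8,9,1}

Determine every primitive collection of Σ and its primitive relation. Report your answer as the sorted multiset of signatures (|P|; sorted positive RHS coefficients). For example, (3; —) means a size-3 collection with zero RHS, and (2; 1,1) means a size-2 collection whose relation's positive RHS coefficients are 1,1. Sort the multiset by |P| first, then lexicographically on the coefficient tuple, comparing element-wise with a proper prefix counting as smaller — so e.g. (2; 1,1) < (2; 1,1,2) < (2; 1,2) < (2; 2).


Δ(Σ) — 9 vertices, 7 min non-faces:

  P = {1,4}:  v_{1} + v_{4} = 0 — sig = (2; —)
  P = {2,9}:  v_{2} + v_{9} = 0 — sig = (2; —)
  P = {7,8}:  v_{7} + v_{8} = 0 — sig = (2; —)
  P = {1,2}:  v_{1} + v_{2} = v_{6} — sig = (2; 1)
  P = {3,5}:  v_{3} + v_{5} = v_{8} — sig = (2; 1)
  P = {4,6}:  v_{4} + v_{6} = v_{2} — sig = (2; 1)
  P = {6,9}:  v_{6} + v_{9} = v_{1} — sig = (2; 1)

Hence PRS(X_Σ) =
[(2; —), (2; —), (2; —), (2; 1), (2; 1), (2; 1), (2; 1)]


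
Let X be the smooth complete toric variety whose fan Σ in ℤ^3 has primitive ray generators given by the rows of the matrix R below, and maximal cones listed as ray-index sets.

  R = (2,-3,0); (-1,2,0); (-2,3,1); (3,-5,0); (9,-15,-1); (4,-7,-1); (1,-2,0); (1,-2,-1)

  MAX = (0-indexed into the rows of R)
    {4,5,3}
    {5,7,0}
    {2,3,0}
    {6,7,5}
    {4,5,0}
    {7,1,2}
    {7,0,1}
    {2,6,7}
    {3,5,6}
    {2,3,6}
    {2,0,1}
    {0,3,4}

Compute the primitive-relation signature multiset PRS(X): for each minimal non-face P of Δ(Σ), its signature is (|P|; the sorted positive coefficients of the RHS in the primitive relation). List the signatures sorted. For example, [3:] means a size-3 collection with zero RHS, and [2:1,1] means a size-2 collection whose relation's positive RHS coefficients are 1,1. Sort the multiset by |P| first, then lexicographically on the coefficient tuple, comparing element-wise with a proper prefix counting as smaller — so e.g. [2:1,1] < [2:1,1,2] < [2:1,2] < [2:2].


The 12 primitive collections of Σ (r=8, n=3):

  {1,6}:  v_{1} + v_{6} = 0  so sig = [2:]
  {0,6}:  v_{0} + v_{6} = v_{3}  so sig = [2:1]
  {1,3}:  v_{1} + v_{3} = v_{0}  so sig = [2:1]
  {3,7}:  v_{3} + v_{7} = v_{5}  so sig = [2:1]
  {1,5}:  v_{1} + v_{5} = v_{0} + v_{7}  so sig = [2:1,1]
  {1,4}:  v_{1} + v_{4} = 2·v_{0} + v_{5}  so sig = [2:1,2]
  {2,4}:  v_{2} + v_{4} = 2·v_{3} + v_{6}  so sig = [2:1,2]
  {4,6}:  v_{4} + v_{6} = 2·v_{3} + v_{5}  so sig = [2:1,2]
  {4,7}:  v_{4} + v_{7} = v_{0} + 2·v_{5}  so sig = [2:1,2]
  {2,5}:  v_{2} + v_{5} = 2·v_{6}  so sig = [2:2]
  {0,2,7}:  v_{0} + v_{2} + v_{7} = v_{6}  so sig = [3:1]
  {0,3,5}:  v_{0} + v_{3} + v_{5} = v_{4}  so sig = [3:1]

Sorted signature multiset PRS(X):
[[2:], [2:1], [2:1], [2:1], [2:1,1], [2:1,2], [2:1,2], [2:1,2], [2:1,2], [2:2], [3:1], [3:1]]


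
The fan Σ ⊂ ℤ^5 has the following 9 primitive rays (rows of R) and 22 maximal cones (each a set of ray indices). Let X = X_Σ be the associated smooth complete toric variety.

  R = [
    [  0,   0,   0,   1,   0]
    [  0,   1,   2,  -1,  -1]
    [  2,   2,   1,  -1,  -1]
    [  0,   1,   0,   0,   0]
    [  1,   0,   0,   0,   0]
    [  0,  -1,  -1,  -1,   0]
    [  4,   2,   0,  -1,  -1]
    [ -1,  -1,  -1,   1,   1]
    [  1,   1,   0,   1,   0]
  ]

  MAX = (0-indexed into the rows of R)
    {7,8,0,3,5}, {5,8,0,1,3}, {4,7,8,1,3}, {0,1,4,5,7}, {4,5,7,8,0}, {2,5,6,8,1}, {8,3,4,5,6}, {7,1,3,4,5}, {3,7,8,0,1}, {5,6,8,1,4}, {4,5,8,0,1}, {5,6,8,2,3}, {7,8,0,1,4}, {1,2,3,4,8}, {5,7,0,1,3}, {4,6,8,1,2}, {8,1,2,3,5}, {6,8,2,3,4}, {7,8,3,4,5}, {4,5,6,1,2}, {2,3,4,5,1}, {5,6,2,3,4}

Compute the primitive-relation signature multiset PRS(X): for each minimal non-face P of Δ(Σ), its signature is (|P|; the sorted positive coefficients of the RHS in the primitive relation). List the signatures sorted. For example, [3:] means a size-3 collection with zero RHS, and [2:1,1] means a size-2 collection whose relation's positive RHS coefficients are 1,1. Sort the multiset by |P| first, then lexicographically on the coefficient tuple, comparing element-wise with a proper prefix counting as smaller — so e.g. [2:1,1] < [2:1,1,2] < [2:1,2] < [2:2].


The 9 primitive collections of Σ (r=9, n=5):

  P={2,7}:  v_{2} + v_{7} = v_{3} + v_{4}  →  sig = [2:1,1]
  P={6,7}:  v_{6} + v_{7} = v_{3} + 2·v_{4} + v_{5} + v_{8}  →  sig = [2:1,1,1,2]
  P={0,2}:  v_{0} + v_{2} = v_{1} + v_{5} + 2·v_{8}  →  sig = [2:1,1,2]
  P={0,6}:  v_{0} + v_{6} = v_{1} + v_{4} + 2·v_{5} + 3·v_{8}  →  sig = [2:1,1,2,3]
  P={0,3,4}:  v_{0} + v_{3} + v_{4} = v_{8}  →  sig = [3:1]
  P={1,3,6}:  v_{1} + v_{3} + v_{6} = 2·v_{2}  →  sig = [3:2]
  P={1,5,7,8}:  v_{1} + v_{5} + v_{7} + v_{8} = 0  →  sig = [4:]
  P={2,4,5,8}:  v_{2} + v_{4} + v_{5} + v_{8} = v_{6}  →  sig = [4:1]
  P={1,3,4,5,8}:  v_{1} + v_{3} + v_{4} + v_{5} + v_{8} = v_{2}  →  sig = [5:1]

Sorted signature multiset PRS(X):
{ [2:1,1],  [2:1,1,1,2],  [2:1,1,2],  [2:1,1,2,3],  [3:1],  [3:2],  [4:],  [4:1],  [5:1] }


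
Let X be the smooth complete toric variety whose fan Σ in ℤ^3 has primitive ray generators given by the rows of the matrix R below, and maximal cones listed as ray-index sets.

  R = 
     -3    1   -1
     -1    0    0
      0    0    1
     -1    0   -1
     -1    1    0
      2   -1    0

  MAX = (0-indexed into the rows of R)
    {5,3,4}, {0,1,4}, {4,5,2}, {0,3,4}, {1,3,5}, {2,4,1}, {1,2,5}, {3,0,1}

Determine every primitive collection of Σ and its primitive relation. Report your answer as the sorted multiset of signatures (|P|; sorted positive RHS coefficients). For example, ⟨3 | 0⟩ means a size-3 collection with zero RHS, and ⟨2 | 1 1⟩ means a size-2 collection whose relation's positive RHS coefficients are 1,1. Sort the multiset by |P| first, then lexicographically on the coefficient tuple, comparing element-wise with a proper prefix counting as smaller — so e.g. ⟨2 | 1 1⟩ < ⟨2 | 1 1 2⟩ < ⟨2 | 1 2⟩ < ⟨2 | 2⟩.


Minimal non-faces — 5 found among 6 rays, 8 max cones:

  • {0,5}:  v_{0} + v_{5} = v_{3} ; sig = ⟨2 | 1⟩
  • {2,3}:  v_{2} + v_{3} = v_{1} ; sig = ⟨2 | 1⟩
  • {0,2}:  v_{0} + v_{2} = 2·v_{1} + v_{4} ; sig = ⟨2 | 1 2⟩
  • {1,4,5}:  v_{1} + v_{4} + v_{5} = 0 ; sig = ⟨3 | 0⟩
  • {1,3,4}:  v_{1} + v_{3} + v_{4} = v_{0} ; sig = ⟨3 | 1⟩

Signatures (|P|; sorted positive RHS coefficients), sorted:
{ ⟨2 | 1⟩ ×2,  ⟨2 | 1 2⟩,  ⟨3 | 0⟩,  ⟨3 | 1⟩ }


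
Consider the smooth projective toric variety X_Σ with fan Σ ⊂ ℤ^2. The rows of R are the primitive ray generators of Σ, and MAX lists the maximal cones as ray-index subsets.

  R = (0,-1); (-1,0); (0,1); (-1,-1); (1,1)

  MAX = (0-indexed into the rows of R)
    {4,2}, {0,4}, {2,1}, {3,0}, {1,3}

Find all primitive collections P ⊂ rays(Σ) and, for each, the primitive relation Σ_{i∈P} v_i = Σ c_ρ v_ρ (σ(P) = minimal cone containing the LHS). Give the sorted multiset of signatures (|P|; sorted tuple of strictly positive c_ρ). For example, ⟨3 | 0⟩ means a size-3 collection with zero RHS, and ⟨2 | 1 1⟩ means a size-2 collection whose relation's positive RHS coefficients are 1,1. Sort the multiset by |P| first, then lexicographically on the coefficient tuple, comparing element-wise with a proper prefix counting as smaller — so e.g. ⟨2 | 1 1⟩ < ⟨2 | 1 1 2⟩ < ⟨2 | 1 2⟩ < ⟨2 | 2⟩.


5 collections generate NE(X_Σ); each relation:

  • {0,2}:  v_{0} + v_{2} = 0  →  sig = ⟨2 | 0⟩
  • {3,4}:  v_{3} + v_{4} = 0  →  sig = ⟨2 | 0⟩
  • {0,1}:  v_{0} + v_{1} = v_{3}  →  sig = ⟨2 | 1⟩
  • {1,4}:  v_{1} + v_{4} = v_{2}  →  sig = ⟨2 | 1⟩
  • {2,3}:  v_{2} + v_{3} = v_{1}  →  sig = ⟨2 | 1⟩

Signatures (|P|; sorted positive RHS coefficients), sorted:
    |P|=2: 5 collections, coeffs (), (), (1), (1), (1)


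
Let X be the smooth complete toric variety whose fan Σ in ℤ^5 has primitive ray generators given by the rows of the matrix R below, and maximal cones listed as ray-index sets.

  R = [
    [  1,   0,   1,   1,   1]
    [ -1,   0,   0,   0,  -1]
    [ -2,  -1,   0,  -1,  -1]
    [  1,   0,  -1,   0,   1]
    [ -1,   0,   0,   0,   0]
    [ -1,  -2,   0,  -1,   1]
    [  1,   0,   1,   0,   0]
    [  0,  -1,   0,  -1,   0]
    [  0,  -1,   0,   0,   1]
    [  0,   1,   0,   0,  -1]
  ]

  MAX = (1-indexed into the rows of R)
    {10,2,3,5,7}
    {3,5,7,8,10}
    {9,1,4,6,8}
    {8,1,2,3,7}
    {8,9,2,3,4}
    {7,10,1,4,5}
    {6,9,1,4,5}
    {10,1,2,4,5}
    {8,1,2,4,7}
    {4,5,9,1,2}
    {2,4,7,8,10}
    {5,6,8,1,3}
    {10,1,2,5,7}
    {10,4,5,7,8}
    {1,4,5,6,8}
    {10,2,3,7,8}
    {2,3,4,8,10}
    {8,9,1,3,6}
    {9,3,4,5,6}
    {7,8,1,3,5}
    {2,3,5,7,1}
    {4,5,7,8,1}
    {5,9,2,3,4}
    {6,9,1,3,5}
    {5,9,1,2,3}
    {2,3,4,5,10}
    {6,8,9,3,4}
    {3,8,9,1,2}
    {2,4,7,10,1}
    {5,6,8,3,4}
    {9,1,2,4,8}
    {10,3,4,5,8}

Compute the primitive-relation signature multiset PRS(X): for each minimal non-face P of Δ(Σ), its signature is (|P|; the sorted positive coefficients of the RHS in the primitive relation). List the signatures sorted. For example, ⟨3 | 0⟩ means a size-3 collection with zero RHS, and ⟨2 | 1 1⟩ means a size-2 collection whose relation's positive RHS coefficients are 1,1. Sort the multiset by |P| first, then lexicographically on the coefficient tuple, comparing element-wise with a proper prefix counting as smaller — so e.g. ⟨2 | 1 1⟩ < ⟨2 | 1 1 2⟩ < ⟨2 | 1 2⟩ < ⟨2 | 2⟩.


Σ has 12 primitive collections:

  {9,10}:  v_{9} + v_{10} = 0  so sig = ⟨2 | 0⟩
  {2,6}:  v_{2} + v_{6} = v_{3} + v_{9}  so sig = ⟨2 | 1 1⟩
  {6,10}:  v_{6} + v_{10} = v_{5} + v_{8}  so sig = ⟨2 | 1 1⟩
  {7,9}:  v_{7} + v_{9} = v_{1} + v_{8}  so sig = ⟨2 | 1 1⟩
  {6,7}:  v_{6} + v_{7} = v_{1} + v_{5} + 2·v_{8}  so sig = ⟨2 | 1 1 2⟩
  {1,3,4}:  v_{1} + v_{3} + v_{4} = v_{9}  so sig = ⟨3 | 1⟩
  {1,8,10}:  v_{1} + v_{8} + v_{10} = v_{7}  so sig = ⟨3 | 1⟩
  {2,5,8}:  v_{2} + v_{5} + v_{8} = v_{3}  so sig = ⟨3 | 1⟩
  {3,4,7}:  v_{3} + v_{4} + v_{7} = v_{8}  so sig = ⟨3 | 1⟩
  {5,8,9}:  v_{5} + v_{8} + v_{9} = v_{6}  so sig = ⟨3 | 1⟩
  {1,3,10}:  v_{1} + v_{3} + v_{10} = v_{2} + v_{5} + v_{7}  so sig = ⟨3 | 1 1 1⟩
  {2,4,5,7}:  v_{2} + v_{4} + v_{5} + v_{7} = 0  so sig = ⟨4 | 0⟩

Sorted signature multiset PRS(X):
[⟨2 | 0⟩, ⟨2 | 1 1⟩, ⟨2 | 1 1⟩, ⟨2 | 1 1⟩, ⟨2 | 1 1 2⟩, ⟨3 | 1⟩, ⟨3 | 1⟩, ⟨3 | 1⟩, ⟨3 | 1⟩, ⟨3 | 1⟩, ⟨3 | 1 1 1⟩, ⟨4 | 0⟩]


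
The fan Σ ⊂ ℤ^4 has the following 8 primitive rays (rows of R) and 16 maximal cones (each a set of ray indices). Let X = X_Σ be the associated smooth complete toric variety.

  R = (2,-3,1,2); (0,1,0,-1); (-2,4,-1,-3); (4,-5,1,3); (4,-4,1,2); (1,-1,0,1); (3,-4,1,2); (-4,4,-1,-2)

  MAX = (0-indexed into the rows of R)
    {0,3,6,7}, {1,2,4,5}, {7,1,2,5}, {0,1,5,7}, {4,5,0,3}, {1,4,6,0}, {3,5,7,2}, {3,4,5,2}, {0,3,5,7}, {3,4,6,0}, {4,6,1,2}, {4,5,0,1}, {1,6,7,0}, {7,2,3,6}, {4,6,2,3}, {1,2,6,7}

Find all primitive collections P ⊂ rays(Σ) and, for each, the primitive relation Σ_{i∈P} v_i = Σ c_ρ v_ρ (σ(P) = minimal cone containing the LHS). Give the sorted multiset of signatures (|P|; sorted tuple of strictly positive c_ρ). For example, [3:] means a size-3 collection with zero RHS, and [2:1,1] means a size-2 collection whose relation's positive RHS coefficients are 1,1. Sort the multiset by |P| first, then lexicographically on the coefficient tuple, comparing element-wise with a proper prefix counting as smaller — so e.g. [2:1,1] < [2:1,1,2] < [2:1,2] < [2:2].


4 collections generate NE(X_Σ); each relation:

  P={4,7}:  v_{4} + v_{7} = 0  →  sig = [2:]
  P={0,2}:  v_{0} + v_{2} = v_{1}  →  sig = [2:1]
  P={1,3}:  v_{1} + v_{3} = v_{4}  →  sig = [2:1]
  P={5,6}:  v_{5} + v_{6} = v_{3}  →  sig = [2:1]

so the primitive-relation signature multiset is
    |P|=2: 4 collections, coeffs (), (1), (1), (1)


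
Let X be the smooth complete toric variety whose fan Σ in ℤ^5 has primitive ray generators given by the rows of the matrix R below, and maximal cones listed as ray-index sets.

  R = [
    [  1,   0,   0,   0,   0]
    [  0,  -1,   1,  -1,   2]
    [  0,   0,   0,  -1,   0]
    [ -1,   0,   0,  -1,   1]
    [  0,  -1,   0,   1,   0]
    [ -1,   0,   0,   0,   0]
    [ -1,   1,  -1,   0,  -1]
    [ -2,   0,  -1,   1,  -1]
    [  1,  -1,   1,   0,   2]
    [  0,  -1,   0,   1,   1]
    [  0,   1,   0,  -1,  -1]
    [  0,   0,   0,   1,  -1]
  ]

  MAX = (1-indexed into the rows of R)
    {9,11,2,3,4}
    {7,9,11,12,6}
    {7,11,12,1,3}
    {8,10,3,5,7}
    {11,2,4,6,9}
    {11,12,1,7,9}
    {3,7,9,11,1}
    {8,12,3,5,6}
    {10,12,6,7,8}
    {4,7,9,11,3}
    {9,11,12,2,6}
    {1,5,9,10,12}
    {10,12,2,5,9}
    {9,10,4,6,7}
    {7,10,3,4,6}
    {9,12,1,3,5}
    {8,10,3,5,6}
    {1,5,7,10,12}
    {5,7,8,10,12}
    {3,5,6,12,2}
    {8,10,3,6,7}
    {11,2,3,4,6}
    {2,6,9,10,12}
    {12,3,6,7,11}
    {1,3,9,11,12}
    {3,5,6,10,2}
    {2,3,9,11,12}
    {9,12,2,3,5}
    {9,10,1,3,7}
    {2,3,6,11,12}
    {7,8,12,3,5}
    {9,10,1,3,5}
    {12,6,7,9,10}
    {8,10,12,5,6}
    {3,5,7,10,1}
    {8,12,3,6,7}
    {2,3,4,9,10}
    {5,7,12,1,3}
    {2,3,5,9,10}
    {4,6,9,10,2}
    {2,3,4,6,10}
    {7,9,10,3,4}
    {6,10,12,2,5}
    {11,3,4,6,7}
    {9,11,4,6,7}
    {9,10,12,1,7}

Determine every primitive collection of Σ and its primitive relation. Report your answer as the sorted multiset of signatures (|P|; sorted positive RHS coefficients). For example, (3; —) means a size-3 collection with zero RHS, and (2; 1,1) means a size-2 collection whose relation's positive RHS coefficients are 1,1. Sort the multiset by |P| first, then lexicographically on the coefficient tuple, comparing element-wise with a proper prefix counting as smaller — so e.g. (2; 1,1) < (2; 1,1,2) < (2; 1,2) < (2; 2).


Σ has 19 primitive collections:

  P = {1,6}:  v_{1} + v_{6} = 0  ⟹  sig = (2; —)
  P = {10,11}:  v_{10} + v_{11} = 0  ⟹  sig = (2; —)
  P = {2,7}:  v_{2} + v_{7} = v_{4}  ⟹  sig = (2; 1)
  P = {4,12}:  v_{4} + v_{12} = v_{6}  ⟹  sig = (2; 1)
  P = {1,2}:  v_{1} + v_{2} = v_{3} + v_{9}  ⟹  sig = (2; 1,1)
  P = {1,8}:  v_{1} + v_{8} = v_{5} + v_{7}  ⟹  sig = (2; 1,1)
  P = {5,11}:  v_{5} + v_{11} = v_{3} + v_{12}  ⟹  sig = (2; 1,1)
  P = {8,9}:  v_{8} + v_{9} = v_{6} + v_{10}  ⟹  sig = (2; 1,1)
  P = {1,4}:  v_{1} + v_{4} = v_{3} + v_{7} + v_{9}  ⟹  sig = (2; 1,1,1)
  P = {4,5}:  v_{4} + v_{5} = v_{3} + v_{6} + v_{10}  ⟹  sig = (2; 1,1,1)
  P = {8,11}:  v_{8} + v_{11} = v_{3} + v_{6} + v_{7} + v_{12}  ⟹  sig = (2; 1,1,1,1)
  P = {4,8}:  v_{4} + v_{8} = v_{3} + 2·v_{6} + v_{7} + v_{10}  ⟹  sig = (2; 1,1,1,2)
  P = {2,8}:  v_{2} + v_{8} = v_{3} + 2·v_{6} + v_{10}  ⟹  sig = (2; 1,1,2)
  P = {3,6,9}:  v_{3} + v_{6} + v_{9} = v_{2}  ⟹  sig = (3; 1)
  P = {3,10,12}:  v_{3} + v_{10} + v_{12} = v_{5}  ⟹  sig = (3; 1)
  P = {5,6,7}:  v_{5} + v_{6} + v_{7} = v_{8}  ⟹  sig = (3; 1)
  P = {5,7,9}:  v_{5} + v_{7} + v_{9} = v_{10}  ⟹  sig = (3; 1)
  P = {5,6,9}:  v_{5} + v_{6} + v_{9} = v_{2} + v_{10} + v_{12}  ⟹  sig = (3; 1,1,1)
  P = {3,7,9,12}:  v_{3} + v_{7} + v_{9} + v_{12} = 0  ⟹  sig = (4; —)

Hence PRS(X_Σ) =
{ (2; —) ×2,  (2; 1) ×2,  (2; 1,1) ×4,  (2; 1,1,1) ×2,  (2; 1,1,1,1),  (2; 1,1,1,2),  (2; 1,1,2),  (3; 1) ×4,  (3; 1,1,1),  (4; —) }


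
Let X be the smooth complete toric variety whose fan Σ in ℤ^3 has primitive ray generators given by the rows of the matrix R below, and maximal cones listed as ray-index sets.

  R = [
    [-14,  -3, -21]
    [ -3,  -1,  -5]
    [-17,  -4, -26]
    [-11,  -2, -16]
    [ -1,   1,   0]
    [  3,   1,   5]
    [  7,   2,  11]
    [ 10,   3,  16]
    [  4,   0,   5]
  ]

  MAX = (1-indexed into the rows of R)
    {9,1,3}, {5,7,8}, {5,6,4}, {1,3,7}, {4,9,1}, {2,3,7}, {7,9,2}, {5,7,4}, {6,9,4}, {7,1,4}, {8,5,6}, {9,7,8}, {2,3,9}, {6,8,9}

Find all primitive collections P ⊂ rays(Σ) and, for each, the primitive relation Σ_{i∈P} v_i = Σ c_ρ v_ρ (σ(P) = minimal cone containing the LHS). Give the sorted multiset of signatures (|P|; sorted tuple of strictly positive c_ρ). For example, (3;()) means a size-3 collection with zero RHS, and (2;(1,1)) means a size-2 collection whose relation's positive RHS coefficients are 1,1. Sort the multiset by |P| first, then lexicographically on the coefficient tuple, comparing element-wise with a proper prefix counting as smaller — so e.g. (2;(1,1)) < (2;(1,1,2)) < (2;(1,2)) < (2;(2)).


|primitive collections| = 18. Relations:

  P = {2,6}:  v_{2} + v_{6} = 0  ⇒ sig = (2;())
  P = {1,2}:  v_{1} + v_{2} = v_{3}  ⇒ sig = (2;(1))
  P = {1,6}:  v_{1} + v_{6} = v_{4}  ⇒ sig = (2;(1))
  P = {2,4}:  v_{2} + v_{4} = v_{1}  ⇒ sig = (2;(1))
  P = {2,8}:  v_{2} + v_{8} = v_{7}  ⇒ sig = (2;(1))
  P = {3,6}:  v_{3} + v_{6} = v_{1}  ⇒ sig = (2;(1))
  P = {4,8}:  v_{4} + v_{8} = v_{5}  ⇒ sig = (2;(1))
  P = {5,9}:  v_{5} + v_{9} = v_{6}  ⇒ sig = (2;(1))
  P = {6,7}:  v_{6} + v_{7} = v_{8}  ⇒ sig = (2;(1))
  P = {1,8}:  v_{1} + v_{8} = v_{4} + v_{7}  ⇒ sig = (2;(1,1))
  P = {2,5}:  v_{2} + v_{5} = v_{4} + v_{7}  ⇒ sig = (2;(1,1))
  P = {3,8}:  v_{3} + v_{8} = v_{1} + v_{7}  ⇒ sig = (2;(1,1))
  P = {3,5}:  v_{3} + v_{5} = v_{1} + v_{4} + v_{7}  ⇒ sig = (2;(1,1,1))
  P = {1,5}:  v_{1} + v_{5} = 2·v_{4} + v_{7}  ⇒ sig = (2;(1,2))
  P = {3,4}:  v_{3} + v_{4} = 2·v_{1}  ⇒ sig = (2;(2))
  P = {4,7,9}:  v_{4} + v_{7} + v_{9} = 0  ⇒ sig = (3;())
  P = {1,7,9}:  v_{1} + v_{7} + v_{9} = v_{2}  ⇒ sig = (3;(1))
  P = {3,7,9}:  v_{3} + v_{7} + v_{9} = 2·v_{2}  ⇒ sig = (3;(2))

Signatures (|P|; sorted positive RHS coefficients), sorted:
    (2;())
    (2;(1))
    (2;(1))
    (2;(1))
    (2;(1))
    (2;(1))
    (2;(1))
    (2;(1))
    (2;(1))
    (2;(1,1))
    (2;(1,1))
    (2;(1,1))
    (2;(1,1,1))
    (2;(1,2))
    (2;(2))
    (3;())
    (3;(1))
    (3;(2))


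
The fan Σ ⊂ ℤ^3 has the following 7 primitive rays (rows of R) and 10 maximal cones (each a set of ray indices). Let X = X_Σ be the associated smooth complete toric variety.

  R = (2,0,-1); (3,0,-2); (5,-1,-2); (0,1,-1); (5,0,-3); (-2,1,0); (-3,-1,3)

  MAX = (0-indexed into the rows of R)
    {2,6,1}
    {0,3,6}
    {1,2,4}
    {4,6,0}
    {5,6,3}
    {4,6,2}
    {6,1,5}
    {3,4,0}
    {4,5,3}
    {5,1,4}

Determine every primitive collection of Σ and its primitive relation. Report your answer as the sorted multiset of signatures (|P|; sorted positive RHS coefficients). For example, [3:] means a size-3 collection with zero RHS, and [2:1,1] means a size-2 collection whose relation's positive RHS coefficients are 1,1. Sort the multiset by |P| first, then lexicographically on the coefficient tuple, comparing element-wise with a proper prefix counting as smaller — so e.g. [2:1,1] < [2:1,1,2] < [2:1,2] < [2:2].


Δ(Σ) — 7 vertices, 9 min non-faces:

  {0,1}:  v_{0} + v_{1} = v_{4}  so sig = [2:1]
  {0,5}:  v_{0} + v_{5} = v_{3}  so sig = [2:1]
  {2,3}:  v_{2} + v_{3} = v_{4}  so sig = [2:1]
  {2,5}:  v_{2} + v_{5} = v_{1}  so sig = [2:1]
  {1,3}:  v_{1} + v_{3} = v_{4} + v_{5}  so sig = [2:1,1]
  {0,2}:  v_{0} + v_{2} = 2·v_{4} + v_{6}  so sig = [2:1,2]
  {4,5,6}:  v_{4} + v_{5} + v_{6} = 0  so sig = [3:]
  {1,4,6}:  v_{1} + v_{4} + v_{6} = v_{2}  so sig = [3:1]
  {3,4,6}:  v_{3} + v_{4} + v_{6} = v_{0}  so sig = [3:1]

Hence PRS(X_Σ) =
    [2:1]
    [2:1]
    [2:1]
    [2:1]
    [2:1,1]
    [2:1,2]
    [3:]
    [3:1]
    [3:1]


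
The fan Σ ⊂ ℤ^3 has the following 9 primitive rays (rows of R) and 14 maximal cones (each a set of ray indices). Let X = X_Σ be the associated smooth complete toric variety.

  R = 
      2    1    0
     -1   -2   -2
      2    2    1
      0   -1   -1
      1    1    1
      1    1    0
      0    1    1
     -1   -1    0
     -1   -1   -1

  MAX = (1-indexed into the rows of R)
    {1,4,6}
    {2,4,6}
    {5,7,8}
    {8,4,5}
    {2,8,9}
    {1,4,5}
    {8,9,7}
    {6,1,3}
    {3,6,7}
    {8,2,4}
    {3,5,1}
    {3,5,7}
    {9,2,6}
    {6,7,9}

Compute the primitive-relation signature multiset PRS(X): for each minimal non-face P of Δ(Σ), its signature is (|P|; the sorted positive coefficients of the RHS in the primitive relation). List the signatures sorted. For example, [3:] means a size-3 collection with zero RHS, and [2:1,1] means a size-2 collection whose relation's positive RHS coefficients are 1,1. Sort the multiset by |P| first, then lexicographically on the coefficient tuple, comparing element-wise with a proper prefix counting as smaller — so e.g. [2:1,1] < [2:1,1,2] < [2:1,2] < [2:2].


15 minimal non-faces of Δ(Σ) (on 9 rays):

  • {4,7}:  v_{4} + v_{7} = 0  ⟹  sig = [2:]
  • {5,9}:  v_{5} + v_{9} = 0  ⟹  sig = [2:]
  • {6,8}:  v_{6} + v_{8} = 0  ⟹  sig = [2:]
  • {1,7}:  v_{1} + v_{7} = v_{3}  ⟹  sig = [2:1]
  • {2,5}:  v_{2} + v_{5} = v_{4}  ⟹  sig = [2:1]
  • {2,7}:  v_{2} + v_{7} = v_{9}  ⟹  sig = [2:1]
  • {3,4}:  v_{3} + v_{4} = v_{1}  ⟹  sig = [2:1]
  • {3,8}:  v_{3} + v_{8} = v_{5}  ⟹  sig = [2:1]
  • {3,9}:  v_{3} + v_{9} = v_{6}  ⟹  sig = [2:1]
  • {4,9}:  v_{4} + v_{9} = v_{2}  ⟹  sig = [2:1]
  • {5,6}:  v_{5} + v_{6} = v_{3}  ⟹  sig = [2:1]
  • {1,8}:  v_{1} + v_{8} = v_{4} + v_{5}  ⟹  sig = [2:1,1]
  • {1,9}:  v_{1} + v_{9} = v_{4} + v_{6}  ⟹  sig = [2:1,1]
  • {2,3}:  v_{2} + v_{3} = v_{4} + v_{6}  ⟹  sig = [2:1,1]
  • {1,2}:  v_{1} + v_{2} = 2·v_{4} + v_{6}  ⟹  sig = [2:1,2]

so the primitive-relation signature multiset is
[[2:], [2:], [2:], [2:1], [2:1], [2:1], [2:1], [2:1], [2:1], [2:1], [2:1], [2:1,1], [2:1,1], [2:1,1], [2:1,2]]


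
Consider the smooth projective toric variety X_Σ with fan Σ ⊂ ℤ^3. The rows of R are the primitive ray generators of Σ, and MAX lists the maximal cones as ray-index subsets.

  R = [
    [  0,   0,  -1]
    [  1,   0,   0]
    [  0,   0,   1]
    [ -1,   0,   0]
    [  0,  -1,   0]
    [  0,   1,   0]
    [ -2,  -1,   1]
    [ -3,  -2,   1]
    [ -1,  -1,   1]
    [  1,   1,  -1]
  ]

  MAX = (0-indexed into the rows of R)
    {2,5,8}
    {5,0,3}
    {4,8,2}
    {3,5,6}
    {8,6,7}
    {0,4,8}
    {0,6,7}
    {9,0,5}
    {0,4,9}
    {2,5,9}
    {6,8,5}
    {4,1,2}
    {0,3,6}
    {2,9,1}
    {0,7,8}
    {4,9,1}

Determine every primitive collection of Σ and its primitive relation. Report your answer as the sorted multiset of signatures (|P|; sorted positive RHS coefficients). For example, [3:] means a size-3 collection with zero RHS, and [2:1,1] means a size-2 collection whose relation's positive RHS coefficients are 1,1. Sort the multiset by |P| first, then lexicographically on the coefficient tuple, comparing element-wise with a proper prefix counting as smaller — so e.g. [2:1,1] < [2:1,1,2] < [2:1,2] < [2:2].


Primitive collections (25):

  {0,2}:  v_{0} + v_{2} = 0  ⟹  sig = [2:]
  {1,3}:  v_{1} + v_{3} = 0  ⟹  sig = [2:]
  {4,5}:  v_{4} + v_{5} = 0  ⟹  sig = [2:]
  {8,9}:  v_{8} + v_{9} = 0  ⟹  sig = [2:]
  {1,6}:  v_{1} + v_{6} = v_{8}  ⟹  sig = [2:1]
  {3,8}:  v_{3} + v_{8} = v_{6}  ⟹  sig = [2:1]
  {6,9}:  v_{6} + v_{9} = v_{3}  ⟹  sig = [2:1]
  {0,1}:  v_{0} + v_{1} = v_{4} + v_{9}  ⟹  sig = [2:1,1]
  {1,5}:  v_{1} + v_{5} = v_{2} + v_{9}  ⟹  sig = [2:1,1]
  {1,8}:  v_{1} + v_{8} = v_{2} + v_{4}  ⟹  sig = [2:1,1]
  {2,3}:  v_{2} + v_{3} = v_{5} + v_{8}  ⟹  sig = [2:1,1]
  {2,7}:  v_{2} + v_{7} = v_{6} + v_{8}  ⟹  sig = [2:1,1]
  {3,4}:  v_{3} + v_{4} = v_{0} + v_{8}  ⟹  sig = [2:1,1]
  {3,9}:  v_{3} + v_{9} = v_{0} + v_{5}  ⟹  sig = [2:1,1]
  {5,7}:  v_{5} + v_{7} = v_{3} + v_{6}  ⟹  sig = [2:1,1]
  {7,9}:  v_{7} + v_{9} = v_{0} + v_{6}  ⟹  sig = [2:1,1]
  {1,7}:  v_{1} + v_{7} = v_{0} + 2·v_{8}  ⟹  sig = [2:1,2]
  {2,6}:  v_{2} + v_{6} = v_{5} + 2·v_{8}  ⟹  sig = [2:1,2]
  {3,7}:  v_{3} + v_{7} = v_{0} + 2·v_{6}  ⟹  sig = [2:1,2]
  {4,6}:  v_{4} + v_{6} = v_{0} + 2·v_{8}  ⟹  sig = [2:1,2]
  {4,7}:  v_{4} + v_{7} = 2·v_{0} + 3·v_{8}  ⟹  sig = [2:2,3]
  {0,5,8}:  v_{0} + v_{5} + v_{8} = v_{3}  ⟹  sig = [3:1]
  {0,6,8}:  v_{0} + v_{6} + v_{8} = v_{7}  ⟹  sig = [3:1]
  {2,4,9}:  v_{2} + v_{4} + v_{9} = v_{1}  ⟹  sig = [3:1]
  {0,5,6}:  v_{0} + v_{5} + v_{6} = 2·v_{3}  ⟹  sig = [3:2]

Sorted signature multiset PRS(X):
    |P|=2: 21 collections, coeffs (), (), (), (), (1), (1), (1), (1,1), (1,1), (1,1), (1,1), (1,1), (1,1), (1,1), (1,1), (1,1), (1,2), (1,2), (1,2), (1,2), (2,3)
    |P|=3: 4 collections, coeffs (1), (1), (1), (2)


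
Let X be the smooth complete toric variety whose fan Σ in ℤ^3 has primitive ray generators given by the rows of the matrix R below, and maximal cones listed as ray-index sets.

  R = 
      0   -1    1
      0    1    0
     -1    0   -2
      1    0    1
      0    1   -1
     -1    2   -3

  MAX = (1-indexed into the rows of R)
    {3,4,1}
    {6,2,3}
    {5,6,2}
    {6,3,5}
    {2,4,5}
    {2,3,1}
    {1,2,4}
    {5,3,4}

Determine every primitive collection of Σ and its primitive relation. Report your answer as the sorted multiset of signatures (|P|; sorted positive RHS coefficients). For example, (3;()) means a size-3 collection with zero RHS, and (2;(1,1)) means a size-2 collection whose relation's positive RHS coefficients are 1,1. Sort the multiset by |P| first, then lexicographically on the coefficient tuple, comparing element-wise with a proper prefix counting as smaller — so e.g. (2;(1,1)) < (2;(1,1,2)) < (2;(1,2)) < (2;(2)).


|primitive collections| = 5. Relations:

  P = {1,5}:  v_{1} + v_{5} = 0  ⟹  sig = (2;())
  P = {1,6}:  v_{1} + v_{6} = v_{2} + v_{3}  ⟹  sig = (2;(1,1))
  P = {4,6}:  v_{4} + v_{6} = 2·v_{5}  ⟹  sig = (2;(2))
  P = {2,3,4}:  v_{2} + v_{3} + v_{4} = v_{5}  ⟹  sig = (3;(1))
  P = {2,3,5}:  v_{2} + v_{3} + v_{5} = v_{6}  ⟹  sig = (3;(1))

Sorted signature multiset PRS(X):
[(2;()), (2;(1,1)), (2;(2)), (3;(1)), (3;(1))]


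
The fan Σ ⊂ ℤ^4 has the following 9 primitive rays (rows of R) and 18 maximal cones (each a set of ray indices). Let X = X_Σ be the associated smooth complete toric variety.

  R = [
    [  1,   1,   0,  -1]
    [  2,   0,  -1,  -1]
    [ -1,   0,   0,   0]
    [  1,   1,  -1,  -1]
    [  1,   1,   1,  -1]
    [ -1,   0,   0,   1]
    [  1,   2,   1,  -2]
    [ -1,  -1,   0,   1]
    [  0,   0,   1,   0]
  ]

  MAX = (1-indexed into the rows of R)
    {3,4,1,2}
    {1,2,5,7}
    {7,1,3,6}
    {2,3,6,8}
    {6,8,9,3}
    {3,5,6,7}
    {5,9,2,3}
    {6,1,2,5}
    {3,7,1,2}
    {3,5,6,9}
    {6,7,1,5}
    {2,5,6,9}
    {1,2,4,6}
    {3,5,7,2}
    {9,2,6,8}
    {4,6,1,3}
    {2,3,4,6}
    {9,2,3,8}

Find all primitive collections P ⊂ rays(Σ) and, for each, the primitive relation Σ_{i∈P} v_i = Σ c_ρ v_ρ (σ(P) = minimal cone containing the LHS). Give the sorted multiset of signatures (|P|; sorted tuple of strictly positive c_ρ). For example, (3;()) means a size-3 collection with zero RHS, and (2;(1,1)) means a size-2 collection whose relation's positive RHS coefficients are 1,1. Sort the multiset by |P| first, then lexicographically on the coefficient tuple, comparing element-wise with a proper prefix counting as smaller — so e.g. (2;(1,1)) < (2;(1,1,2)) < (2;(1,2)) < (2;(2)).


Δ(Σ) — 9 vertices, 14 min non-faces:

  P = {1,8}:  v_{1} + v_{8} = 0  ⟹  sig = (2;())
  P = {1,9}:  v_{1} + v_{9} = v_{5}  ⟹  sig = (2;(1))
  P = {4,9}:  v_{4} + v_{9} = v_{1}  ⟹  sig = (2;(1))
  P = {5,8}:  v_{5} + v_{8} = v_{9}  ⟹  sig = (2;(1))
  P = {7,8}:  v_{7} + v_{8} = v_{3} + v_{5}  ⟹  sig = (2;(1,1))
  P = {4,8}:  v_{4} + v_{8} = v_{2} + v_{3} + v_{6}  ⟹  sig = (2;(1,1,1))
  P = {7,9}:  v_{7} + v_{9} = v_{3} + 2·v_{5}  ⟹  sig = (2;(1,2))
  P = {4,7}:  v_{4} + v_{7} = 3·v_{1} + v_{3}  ⟹  sig = (2;(1,3))
  P = {4,5}:  v_{4} + v_{5} = 2·v_{1}  ⟹  sig = (2;(2))
  P = {1,3,5}:  v_{1} + v_{3} + v_{5} = v_{7}  ⟹  sig = (3;(1))
  P = {2,6,7}:  v_{2} + v_{6} + v_{7} = 2·v_{1}  ⟹  sig = (3;(2))
  P = {2,3,6,9}:  v_{2} + v_{3} + v_{6} + v_{9} = 0  ⟹  sig = (4;())
  P = {1,2,3,6}:  v_{1} + v_{2} + v_{3} + v_{6} = v_{4}  ⟹  sig = (4;(1))
  P = {2,3,5,6}:  v_{2} + v_{3} + v_{5} + v_{6} = v_{1}  ⟹  sig = (4;(1))

Hence PRS(X_Σ) =
[(2;()), (2;(1)), (2;(1)), (2;(1)), (2;(1,1)), (2;(1,1,1)), (2;(1,2)), (2;(1,3)), (2;(2)), (3;(1)), (3;(2)), (4;()), (4;(1)), (4;(1))]


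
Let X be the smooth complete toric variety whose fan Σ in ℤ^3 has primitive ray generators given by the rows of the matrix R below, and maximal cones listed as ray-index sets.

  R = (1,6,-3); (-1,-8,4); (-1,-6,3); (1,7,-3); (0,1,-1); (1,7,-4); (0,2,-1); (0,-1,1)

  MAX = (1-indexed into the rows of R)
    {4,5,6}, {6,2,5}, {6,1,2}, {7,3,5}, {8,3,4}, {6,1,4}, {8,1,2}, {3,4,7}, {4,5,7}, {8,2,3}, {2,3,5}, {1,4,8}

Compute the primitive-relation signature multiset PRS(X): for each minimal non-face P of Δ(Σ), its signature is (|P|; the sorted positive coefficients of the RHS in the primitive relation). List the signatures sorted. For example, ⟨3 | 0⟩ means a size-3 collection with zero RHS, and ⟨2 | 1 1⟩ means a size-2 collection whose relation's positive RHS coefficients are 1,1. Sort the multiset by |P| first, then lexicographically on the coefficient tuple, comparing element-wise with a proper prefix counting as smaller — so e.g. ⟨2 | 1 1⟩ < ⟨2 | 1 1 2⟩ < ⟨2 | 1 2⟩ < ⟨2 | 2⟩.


11 minimal non-faces of Δ(Σ) (on 8 rays):

  P = {1,3}:  v_{1} + v_{3} = 0  →  sig = ⟨2 | 0⟩
  P = {5,8}:  v_{5} + v_{8} = 0  →  sig = ⟨2 | 0⟩
  P = {1,5}:  v_{1} + v_{5} = v_{6}  →  sig = ⟨2 | 1⟩
  P = {2,4}:  v_{2} + v_{4} = v_{8}  →  sig = ⟨2 | 1⟩
  P = {2,7}:  v_{2} + v_{7} = v_{3}  →  sig = ⟨2 | 1⟩
  P = {3,6}:  v_{3} + v_{6} = v_{5}  →  sig = ⟨2 | 1⟩
  P = {6,8}:  v_{6} + v_{8} = v_{1}  →  sig = ⟨2 | 1⟩
  P = {1,7}:  v_{1} + v_{7} = v_{4} + v_{5}  →  sig = ⟨2 | 1 1⟩
  P = {7,8}:  v_{7} + v_{8} = v_{3} + v_{4}  →  sig = ⟨2 | 1 1⟩
  P = {6,7}:  v_{6} + v_{7} = v_{4} + 2·v_{5}  →  sig = ⟨2 | 1 2⟩
  P = {3,4,5}:  v_{3} + v_{4} + v_{5} = v_{7}  →  sig = ⟨3 | 1⟩

Hence PRS(X_Σ) =
[⟨2 | 0⟩, ⟨2 | 0⟩, ⟨2 | 1⟩, ⟨2 | 1⟩, ⟨2 | 1⟩, ⟨2 | 1⟩, ⟨2 | 1⟩, ⟨2 | 1 1⟩, ⟨2 | 1 1⟩, ⟨2 | 1 2⟩, ⟨3 | 1⟩]


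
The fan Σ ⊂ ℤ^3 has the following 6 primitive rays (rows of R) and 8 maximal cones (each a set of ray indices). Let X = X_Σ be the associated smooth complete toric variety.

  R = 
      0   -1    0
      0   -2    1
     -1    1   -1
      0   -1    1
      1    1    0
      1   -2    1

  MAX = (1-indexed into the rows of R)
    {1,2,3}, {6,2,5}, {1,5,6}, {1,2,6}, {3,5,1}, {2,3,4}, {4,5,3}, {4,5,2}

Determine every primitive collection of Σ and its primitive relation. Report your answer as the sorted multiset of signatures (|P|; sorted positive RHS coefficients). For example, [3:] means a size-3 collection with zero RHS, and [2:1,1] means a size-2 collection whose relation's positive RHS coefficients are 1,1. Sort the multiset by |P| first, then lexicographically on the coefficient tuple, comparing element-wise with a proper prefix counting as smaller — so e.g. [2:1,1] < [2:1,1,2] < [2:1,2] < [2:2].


5 collections generate NE(X_Σ); each relation:

  • {1,4}:  v_{1} + v_{4} = v_{2}  ⇒ sig = [2:1]
  • {3,6}:  v_{3} + v_{6} = v_{1}  ⇒ sig = [2:1]
  • {4,6}:  v_{4} + v_{6} = 2·v_{2} + v_{5}  ⇒ sig = [2:1,2]
  • {2,3,5}:  v_{2} + v_{3} + v_{5} = 0  ⇒ sig = [3:]
  • {1,2,5}:  v_{1} + v_{2} + v_{5} = v_{6}  ⇒ sig = [3:1]

Sorted signature multiset PRS(X):
{ [2:1] ×2,  [2:1,2],  [3:],  [3:1] }


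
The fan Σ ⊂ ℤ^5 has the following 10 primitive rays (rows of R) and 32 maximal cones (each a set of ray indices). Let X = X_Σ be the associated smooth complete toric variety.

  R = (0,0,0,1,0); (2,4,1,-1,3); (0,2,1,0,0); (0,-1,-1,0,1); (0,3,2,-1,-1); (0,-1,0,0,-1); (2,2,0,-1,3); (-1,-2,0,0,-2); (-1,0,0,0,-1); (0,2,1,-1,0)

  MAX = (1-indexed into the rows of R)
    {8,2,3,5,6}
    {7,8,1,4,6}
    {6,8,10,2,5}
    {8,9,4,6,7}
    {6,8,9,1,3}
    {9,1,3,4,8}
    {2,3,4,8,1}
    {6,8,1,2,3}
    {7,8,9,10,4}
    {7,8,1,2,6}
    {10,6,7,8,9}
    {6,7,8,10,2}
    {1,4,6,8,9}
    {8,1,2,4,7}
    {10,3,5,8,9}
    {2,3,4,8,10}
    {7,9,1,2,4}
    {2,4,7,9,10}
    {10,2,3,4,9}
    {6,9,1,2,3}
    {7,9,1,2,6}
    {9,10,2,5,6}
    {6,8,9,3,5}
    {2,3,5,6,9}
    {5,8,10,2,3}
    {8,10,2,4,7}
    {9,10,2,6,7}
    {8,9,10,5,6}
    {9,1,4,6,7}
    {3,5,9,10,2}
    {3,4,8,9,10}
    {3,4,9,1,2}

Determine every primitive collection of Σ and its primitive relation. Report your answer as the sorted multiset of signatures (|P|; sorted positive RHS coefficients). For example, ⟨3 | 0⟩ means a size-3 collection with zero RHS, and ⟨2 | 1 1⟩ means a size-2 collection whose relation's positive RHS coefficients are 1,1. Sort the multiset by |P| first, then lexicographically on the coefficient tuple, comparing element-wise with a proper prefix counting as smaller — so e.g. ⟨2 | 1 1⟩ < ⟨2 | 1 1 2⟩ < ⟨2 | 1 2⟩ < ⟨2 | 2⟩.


11 minimal non-faces of Δ(Σ) (on 10 rays):

  {1,10}:  v_{1} + v_{10} = v_{3} — sig = ⟨2 | 1⟩
  {3,7}:  v_{3} + v_{7} = v_{2} — sig = ⟨2 | 1⟩
  {4,5}:  v_{4} + v_{5} = v_{10} — sig = ⟨2 | 1⟩
  {5,7}:  v_{5} + v_{7} = v_{2} + v_{6} + v_{10} — sig = ⟨2 | 1 1 1⟩
  {1,5}:  v_{1} + v_{5} = 2·v_{3} + v_{6} — sig = ⟨2 | 1 2⟩
  {3,4,6}:  v_{3} + v_{4} + v_{6} = 0 — sig = ⟨3 | 0⟩
  {2,4,6}:  v_{2} + v_{4} + v_{6} = v_{7} — sig = ⟨3 | 1⟩
  {2,8,9}:  v_{2} + v_{8} + v_{9} = v_{10} — sig = ⟨3 | 1⟩
  {3,6,10}:  v_{3} + v_{6} + v_{10} = v_{5} — sig = ⟨3 | 1⟩
  {4,6,10}:  v_{4} + v_{6} + v_{10} = v_{7} + v_{8} + v_{9} — sig = ⟨3 | 1 1 1⟩
  {1,7,8,9}:  v_{1} + v_{7} + v_{8} + v_{9} = 0 — sig = ⟨4 | 0⟩

so the primitive-relation signature multiset is
[⟨2 | 1⟩, ⟨2 | 1⟩, ⟨2 | 1⟩, ⟨2 | 1 1 1⟩, ⟨2 | 1 2⟩, ⟨3 | 0⟩, ⟨3 | 1⟩, ⟨3 | 1⟩, ⟨3 | 1⟩, ⟨3 | 1 1 1⟩, ⟨4 | 0⟩]


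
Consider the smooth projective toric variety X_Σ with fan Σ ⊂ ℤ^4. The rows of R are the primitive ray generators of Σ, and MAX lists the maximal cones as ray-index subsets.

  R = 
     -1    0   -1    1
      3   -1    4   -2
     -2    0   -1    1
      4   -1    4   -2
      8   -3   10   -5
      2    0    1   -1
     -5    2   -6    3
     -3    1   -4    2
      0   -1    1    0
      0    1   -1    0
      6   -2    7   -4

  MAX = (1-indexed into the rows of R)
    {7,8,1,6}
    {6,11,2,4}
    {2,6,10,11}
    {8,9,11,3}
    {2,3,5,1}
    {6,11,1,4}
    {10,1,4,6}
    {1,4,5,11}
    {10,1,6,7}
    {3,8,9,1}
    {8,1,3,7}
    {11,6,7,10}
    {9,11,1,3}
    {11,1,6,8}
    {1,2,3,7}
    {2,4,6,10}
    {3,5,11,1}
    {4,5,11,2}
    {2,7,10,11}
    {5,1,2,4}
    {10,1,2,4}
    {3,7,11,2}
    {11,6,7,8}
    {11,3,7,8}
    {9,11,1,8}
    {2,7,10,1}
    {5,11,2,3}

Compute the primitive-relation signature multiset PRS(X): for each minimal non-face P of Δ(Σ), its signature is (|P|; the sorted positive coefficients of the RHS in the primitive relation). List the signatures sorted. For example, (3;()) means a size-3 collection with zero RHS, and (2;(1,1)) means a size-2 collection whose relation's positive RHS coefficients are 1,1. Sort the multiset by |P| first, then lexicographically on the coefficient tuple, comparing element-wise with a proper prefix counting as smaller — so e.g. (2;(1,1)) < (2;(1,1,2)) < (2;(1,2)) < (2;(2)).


Σ has 24 primitive collections:

  • {2,8}:  v_{2} + v_{8} = 0  ⇒ sig = (2;())
  • {3,6}:  v_{3} + v_{6} = 0  ⇒ sig = (2;())
  • {9,10}:  v_{9} + v_{10} = 0  ⇒ sig = (2;())
  • {5,7}:  v_{5} + v_{7} = v_{2}  ⇒ sig = (2;(1))
  • {3,4}:  v_{3} + v_{4} = v_{1} + v_{2}  ⇒ sig = (2;(1,1))
  • {3,10}:  v_{3} + v_{10} = v_{2} + v_{7}  ⇒ sig = (2;(1,1))
  • {4,7}:  v_{4} + v_{7} = v_{1} + v_{10}  ⇒ sig = (2;(1,1))
  • {4,8}:  v_{4} + v_{8} = v_{1} + v_{6}  ⇒ sig = (2;(1,1))
  • {5,6}:  v_{5} + v_{6} = v_{4} + v_{11}  ⇒ sig = (2;(1,1))
  • {5,8}:  v_{5} + v_{8} = v_{1} + v_{11}  ⇒ sig = (2;(1,1))
  • {7,9}:  v_{7} + v_{9} = v_{3} + v_{8}  ⇒ sig = (2;(1,1))
  • {8,10}:  v_{8} + v_{10} = v_{6} + v_{7}  ⇒ sig = (2;(1,1))
  • {2,9}:  v_{2} + v_{9} = v_{1} + v_{3} + v_{11}  ⇒ sig = (2;(1,1,1))
  • {6,9}:  v_{6} + v_{9} = v_{1} + v_{8} + v_{11}  ⇒ sig = (2;(1,1,1))
  • {4,9}:  v_{4} + v_{9} = 2·v_{1} + v_{11}  ⇒ sig = (2;(1,2))
  • {5,10}:  v_{5} + v_{10} = 2·v_{2} + v_{6}  ⇒ sig = (2;(1,2))
  • {5,9}:  v_{5} + v_{9} = 2·v_{1} + v_{3} + 2·v_{11}  ⇒ sig = (2;(1,2,2))
  • {1,7,11}:  v_{1} + v_{7} + v_{11} = 0  ⇒ sig = (3;())
  • {1,2,6}:  v_{1} + v_{2} + v_{6} = v_{4}  ⇒ sig = (3;(1))
  • {1,2,11}:  v_{1} + v_{2} + v_{11} = v_{5}  ⇒ sig = (3;(1))
  • {2,6,7}:  v_{2} + v_{6} + v_{7} = v_{10}  ⇒ sig = (3;(1))
  • {1,10,11}:  v_{1} + v_{10} + v_{11} = v_{2} + v_{6}  ⇒ sig = (3;(1,1))
  • {4,10,11}:  v_{4} + v_{10} + v_{11} = 2·v_{2} + 2·v_{6}  ⇒ sig = (3;(2,2))
  • {1,3,8,11}:  v_{1} + v_{3} + v_{8} + v_{11} = v_{9}  ⇒ sig = (4;(1))

Sorted signature multiset PRS(X):
    |P|=2: 17 collections, coeffs (), (), (), (1), (1,1), (1,1), (1,1), (1,1), (1,1), (1,1), (1,1), (1,1), (1,1,1), (1,1,1), (1,2), (1,2), (1,2,2)
    |P|=3: 6 collections, coeffs (), (1), (1), (1), (1,1), (2,2)
    |P|=4: 1 collection, coeffs (1)
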